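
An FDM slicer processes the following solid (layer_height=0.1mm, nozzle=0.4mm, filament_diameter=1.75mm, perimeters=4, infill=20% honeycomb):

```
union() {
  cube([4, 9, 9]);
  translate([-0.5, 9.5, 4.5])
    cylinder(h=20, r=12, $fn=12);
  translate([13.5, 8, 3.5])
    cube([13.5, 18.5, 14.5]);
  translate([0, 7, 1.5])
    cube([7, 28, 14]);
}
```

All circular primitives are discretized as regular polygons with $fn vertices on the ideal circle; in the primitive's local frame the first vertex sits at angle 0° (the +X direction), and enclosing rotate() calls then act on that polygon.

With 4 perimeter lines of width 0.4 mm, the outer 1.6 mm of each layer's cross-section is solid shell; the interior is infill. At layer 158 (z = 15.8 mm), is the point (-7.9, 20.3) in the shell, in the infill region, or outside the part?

outside

At z = 15.8 mm: the cube is absent (z outside [0, 9]); the r=12 cylinder at (-0.5, 9.5) gives a regular 12-gon of circumradius 12 (constant along its height); the 13.5×18.5 cube at (13.5, 8) contributes its full rectangle; the cube at (0, 7) does not reach this height (z outside [1.5, 15.5]); Taking the union: the 2 present regions are separate (no shared area or edge), so areas and boundary lengths simply add and each stays a separate island — 2 connected regions. Overall, the cross-section has 2 separate islands. The nearest boundary edge runs (-10.89, 15.50)→(-6.50, 19.89); distance from the point to it = 1.28 mm. The point is not inside any of the regions above, so it lies outside the cross-section (1.28 mm from the nearest boundary).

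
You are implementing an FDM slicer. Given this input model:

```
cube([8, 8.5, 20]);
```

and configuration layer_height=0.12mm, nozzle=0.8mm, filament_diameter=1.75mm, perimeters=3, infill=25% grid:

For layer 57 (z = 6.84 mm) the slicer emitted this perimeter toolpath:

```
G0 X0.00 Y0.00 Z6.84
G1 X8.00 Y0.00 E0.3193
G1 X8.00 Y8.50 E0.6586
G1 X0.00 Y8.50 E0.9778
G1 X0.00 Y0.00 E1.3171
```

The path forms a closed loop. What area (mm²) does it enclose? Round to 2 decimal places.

68.00 mm²

Apply the shoelace formula to the sequence of (X, Y) vertices; enclosed area = 68.00 mm².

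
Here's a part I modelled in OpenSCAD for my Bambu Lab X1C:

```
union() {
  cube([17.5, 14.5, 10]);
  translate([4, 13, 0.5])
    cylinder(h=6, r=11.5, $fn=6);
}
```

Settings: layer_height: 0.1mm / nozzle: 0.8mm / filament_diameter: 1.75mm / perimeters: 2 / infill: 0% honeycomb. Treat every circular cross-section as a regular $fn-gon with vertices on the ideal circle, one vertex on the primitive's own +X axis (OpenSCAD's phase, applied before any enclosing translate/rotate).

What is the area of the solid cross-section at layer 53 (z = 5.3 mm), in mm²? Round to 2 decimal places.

449.01 mm²

At z = 5.3 mm: the cube (footprint 17.5×14.5) is included at this height (area 253.75 mm²); the r=11.5 cylinder at (4, 13) contributes a regular 6-gon of circumradius 11.5 (area = (6/2)·11.500²·sin(360°/6) = 343.60 mm²); Taking the union: the regions partially overlap — summed areas 597.35 mm² minus the doubly-counted overlap 148.34 mm² gives 449.01 mm² — area = 449.01 mm². Overall, the cross-section is a single solid region. Net area = 449.01 mm².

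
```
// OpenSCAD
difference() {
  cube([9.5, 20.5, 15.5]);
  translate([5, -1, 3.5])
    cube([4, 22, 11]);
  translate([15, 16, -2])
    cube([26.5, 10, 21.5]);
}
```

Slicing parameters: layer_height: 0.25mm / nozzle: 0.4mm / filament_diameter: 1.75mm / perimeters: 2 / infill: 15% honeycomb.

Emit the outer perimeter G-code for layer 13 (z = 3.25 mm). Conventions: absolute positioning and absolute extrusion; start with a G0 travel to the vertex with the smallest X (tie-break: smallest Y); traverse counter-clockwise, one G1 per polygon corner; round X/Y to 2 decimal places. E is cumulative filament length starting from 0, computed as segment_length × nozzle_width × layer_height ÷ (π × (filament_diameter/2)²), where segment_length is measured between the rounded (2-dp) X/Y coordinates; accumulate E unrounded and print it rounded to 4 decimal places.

G0 X0.00 Y0.00 Z3.25
G1 X9.50 Y0.00 E0.3950
G1 X9.50 Y20.50 E1.2473
G1 X0.00 Y20.50 E1.6422
G1 X0.00 Y0.00 E2.4945

At z = 3.25 mm: the 9.5×20.5 cube contributes its full rectangle; the cube at (5, -1) is absent (z outside [3.5, 14.5]); the cube at (15, 16) (footprint 26.5×10) is included at this height; After the difference (first − rest): starting from the 9.5×20.5 cube, the 26.5×10 cube at (15, 16) misses the remaining region (no effect) — 1 connected region. The outline is a single polygon with 4 vertices. Extrusion per mm of travel: 0.4 × 0.25 / (π × 0.875²) = 0.041575. Accumulating E over each segment gives final E = 2.4945.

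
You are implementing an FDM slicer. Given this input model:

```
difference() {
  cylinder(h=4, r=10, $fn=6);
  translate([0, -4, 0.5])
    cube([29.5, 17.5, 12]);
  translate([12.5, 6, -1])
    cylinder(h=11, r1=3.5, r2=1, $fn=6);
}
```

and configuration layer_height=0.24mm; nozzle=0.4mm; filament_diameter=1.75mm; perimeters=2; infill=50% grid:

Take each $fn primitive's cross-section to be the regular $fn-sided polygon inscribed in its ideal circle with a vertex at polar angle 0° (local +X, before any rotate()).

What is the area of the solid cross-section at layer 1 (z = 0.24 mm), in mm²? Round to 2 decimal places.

259.81 mm²

At z = 0.24 mm: the r=10 cylinder contributes a regular 6-gon of circumradius 10 (area = (6/2)·10.000²·sin(360°/6) = 259.81 mm²); the cube at (0, -4) does not reach this height (z outside [0.5, 12.5]); the cone at (12.5, 6) contributes a regular 6-gon of circumradius 3.218 (interpolated between r1=3.5 and r2=1 at t=0.113) (area = (6/2)·3.218²·sin(360°/6) = 26.91 mm²); Subtracting the remaining from the first: starting from the r=10 cylinder (259.81 mm²), the cone at (12.5, 6) misses the remaining region (no effect) — area = 259.81 mm². Overall, the cross-section is a single solid region. Net area = 259.81 mm².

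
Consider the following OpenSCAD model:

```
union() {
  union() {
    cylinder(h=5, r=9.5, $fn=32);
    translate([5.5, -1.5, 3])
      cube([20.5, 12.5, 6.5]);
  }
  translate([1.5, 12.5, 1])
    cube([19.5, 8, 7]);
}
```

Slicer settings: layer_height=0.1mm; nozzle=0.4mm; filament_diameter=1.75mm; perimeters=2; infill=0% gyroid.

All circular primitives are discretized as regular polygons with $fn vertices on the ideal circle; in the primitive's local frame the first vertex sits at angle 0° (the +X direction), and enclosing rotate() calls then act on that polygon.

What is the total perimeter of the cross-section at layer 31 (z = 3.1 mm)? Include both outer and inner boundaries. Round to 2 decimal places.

At z = 3.1 mm: the cylinder: section is a regular 32-gon, circumradius r=9.5 (perimeter = 2·32·9.500·sin(180°/32) = 59.59 mm); the 20.5×12.5 cube at (5.5, -1.5) contributes its full rectangle (perimeter 66.00 mm); Taking the union: the regions partially overlap (shared area 27.33 mm²), so the edge portions inside another operand are dropped and the merged outline is re-measured after clipping — boundary = 101.99 mm; the cube at (1.5, 12.5) (footprint 19.5×8) is included at this height (perimeter 55.00 mm); Combining (union): the 2 present regions are separate (no shared area or edge), so areas and boundary lengths simply add and each stays a separate island — boundary = 156.99 mm. Overall, the cross-section has 2 separate islands. Total boundary length (outer) = 156.99 mm.

156.99 mm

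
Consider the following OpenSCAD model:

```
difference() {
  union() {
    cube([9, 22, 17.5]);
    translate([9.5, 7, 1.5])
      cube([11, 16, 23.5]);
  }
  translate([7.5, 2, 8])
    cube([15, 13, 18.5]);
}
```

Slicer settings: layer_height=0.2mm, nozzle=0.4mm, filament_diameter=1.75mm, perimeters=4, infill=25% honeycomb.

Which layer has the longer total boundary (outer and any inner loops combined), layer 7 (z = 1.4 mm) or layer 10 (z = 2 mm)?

layer 10 (z = 2 mm)

Layer 7 (z = 1.4): the cube (footprint 9×22) is included at this height (perimeter 62.00 mm); the cube at (9.5, 7) is not intersected at this z (z outside [1.5, 25]); Combining (union): only the 9×22 cube is present, so the union is just that shape — boundary = 62.00 mm; the cube at (7.5, 2) does not reach this height (z outside [8, 26.5]); Subtracting the remaining from the first: none of the subtracted shapes is present at this height, so the result so far is unchanged — boundary = 62.00 mm. So its perimeter = 62.00 mm. Layer 10 (z = 2): the 9×22 cube contributes its full rectangle (perimeter 62.00 mm); the cube at (9.5, 7) (footprint 11×16) is included at this height (perimeter 54.00 mm); Taking the union: the 2 present regions are separate (no shared area or edge), so areas and boundary lengths simply add and each stays a separate island — boundary = 116.00 mm; the cube at (7.5, 2) is not intersected at this z (z outside [8, 26.5]); Taking the first minus the rest: none of the subtracted shapes is present at this height, so that combined region is unchanged — boundary = 116.00 mm. So its perimeter = 116.00 mm. Layer 10 is larger (116.00 vs 62.00 mm).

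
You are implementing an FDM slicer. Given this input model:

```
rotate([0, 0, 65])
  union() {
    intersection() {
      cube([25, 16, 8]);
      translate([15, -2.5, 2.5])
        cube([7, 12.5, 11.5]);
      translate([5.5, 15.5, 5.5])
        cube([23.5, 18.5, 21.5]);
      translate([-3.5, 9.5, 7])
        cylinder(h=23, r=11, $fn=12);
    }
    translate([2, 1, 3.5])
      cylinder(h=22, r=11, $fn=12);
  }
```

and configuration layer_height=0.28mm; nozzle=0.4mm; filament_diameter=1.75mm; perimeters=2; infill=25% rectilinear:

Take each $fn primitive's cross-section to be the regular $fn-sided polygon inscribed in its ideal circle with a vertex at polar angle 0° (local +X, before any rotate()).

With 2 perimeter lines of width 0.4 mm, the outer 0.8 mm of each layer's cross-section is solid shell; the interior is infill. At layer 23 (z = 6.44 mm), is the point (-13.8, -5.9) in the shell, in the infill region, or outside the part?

At z = 6.44 mm: the 25×16 cube contributes its full rectangle; the 7×12.5 cube at (15, -2.5) contributes its full rectangle; the 23.5×18.5 cube at (5.5, 15.5) contributes its full rectangle; the cylinder at (-3.5, 9.5) is not intersected at this z (z outside [7, 30]); After intersecting: at least one operand is absent at this height, so nothing remains; the r=11 cylinder at (2, 1) gives a regular 12-gon of circumradius 11 (constant along its height); Taking the union: only the r=11 cylinder at (2, 1) is present, so the union is just that shape — 1 connected region; (rotated 65° about Z; rotation is an isometry so areas/perimeters/island counts are preserved). Overall, the cross-section is a single solid region. Undo the 65° rotation: the query point maps to (-11.179, 10.014) in the un-rotated model frame. The nearest boundary edge runs (-3.50, 10.53)→(-7.53, 6.50); distance from the point to it = 5.07 mm. The point is not inside any of the regions above, so it lies outside the cross-section (5.07 mm from the nearest boundary).

outside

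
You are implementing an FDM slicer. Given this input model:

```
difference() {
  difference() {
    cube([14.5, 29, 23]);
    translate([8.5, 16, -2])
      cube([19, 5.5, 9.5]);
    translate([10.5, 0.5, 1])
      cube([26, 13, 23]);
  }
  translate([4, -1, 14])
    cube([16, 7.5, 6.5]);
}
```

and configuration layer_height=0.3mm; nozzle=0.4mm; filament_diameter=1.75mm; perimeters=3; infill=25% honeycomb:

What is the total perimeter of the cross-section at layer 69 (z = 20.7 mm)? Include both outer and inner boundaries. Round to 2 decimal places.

At z = 20.7 mm: the cube is present — its section is the full 14.5×29 rectangle (perimeter 87.00 mm); the cube at (8.5, 16) does not reach this height (z outside [-2, 7.5]); the 26×13 cube at (10.5, 0.5) contributes its full rectangle (perimeter 78.00 mm); Subtracting the remaining from the first: starting from the 14.5×29 cube, the 26×13 cube at (10.5, 0.5) partially overlaps it — only the 52.00 mm² overlap (of its 338.00 mm²) is removed, clipping the outline — boundary = 95.00 mm; the cube at (4, -1) is absent (z outside [14, 20.5]); Taking the first minus the rest: none of the subtracted shapes is present at this height, so the result so far is unchanged — boundary = 95.00 mm. Overall, the cross-section is a single solid region. Total boundary length (outer) = 95.00 mm.

95.00 mm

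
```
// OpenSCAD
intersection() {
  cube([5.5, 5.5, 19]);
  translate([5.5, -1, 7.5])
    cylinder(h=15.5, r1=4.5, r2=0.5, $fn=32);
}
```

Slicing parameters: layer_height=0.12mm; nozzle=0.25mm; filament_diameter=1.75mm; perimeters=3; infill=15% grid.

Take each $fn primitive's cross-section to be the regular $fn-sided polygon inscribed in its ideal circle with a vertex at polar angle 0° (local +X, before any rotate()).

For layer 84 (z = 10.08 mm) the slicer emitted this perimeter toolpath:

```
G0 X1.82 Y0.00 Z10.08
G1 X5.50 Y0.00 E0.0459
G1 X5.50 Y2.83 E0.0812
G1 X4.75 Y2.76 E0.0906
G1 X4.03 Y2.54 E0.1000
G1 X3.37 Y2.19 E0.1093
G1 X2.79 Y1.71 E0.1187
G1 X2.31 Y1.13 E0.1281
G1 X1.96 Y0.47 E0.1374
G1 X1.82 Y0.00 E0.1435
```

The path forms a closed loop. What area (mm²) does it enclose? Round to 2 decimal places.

7.69 mm²

Apply the shoelace formula to the sequence of (X, Y) vertices; enclosed area = 7.69 mm².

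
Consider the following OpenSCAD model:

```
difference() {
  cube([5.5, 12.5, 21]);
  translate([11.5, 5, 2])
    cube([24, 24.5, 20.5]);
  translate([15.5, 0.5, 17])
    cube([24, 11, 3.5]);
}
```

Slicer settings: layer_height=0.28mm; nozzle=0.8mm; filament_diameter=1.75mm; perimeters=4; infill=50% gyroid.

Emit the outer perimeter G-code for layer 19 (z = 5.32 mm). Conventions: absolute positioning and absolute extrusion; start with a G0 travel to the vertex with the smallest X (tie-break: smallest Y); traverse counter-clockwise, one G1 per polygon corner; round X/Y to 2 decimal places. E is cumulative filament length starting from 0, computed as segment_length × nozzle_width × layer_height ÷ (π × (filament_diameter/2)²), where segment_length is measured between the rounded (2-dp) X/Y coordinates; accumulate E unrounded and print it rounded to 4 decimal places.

G0 X0.00 Y0.00 Z5.32
G1 X5.50 Y0.00 E0.5122
G1 X5.50 Y12.50 E1.6763
G1 X0.00 Y12.50 E2.1885
G1 X0.00 Y0.00 E3.3526

At z = 5.32 mm: the cube is present — its section is the full 5.5×12.5 rectangle; the cube at (11.5, 5) (footprint 24×24.5) is included at this height; the cube at (15.5, 0.5) is absent (z outside [17, 20.5]); Subtracting the remaining from the first: starting from the 5.5×12.5 cube, the 24×24.5 cube at (11.5, 5) misses the remaining region (no effect) — 1 connected region. The outline is a single polygon with 4 vertices. Extrusion per mm of travel: 0.8 × 0.28 / (π × 0.875²) = 0.093128. Accumulating E over each segment gives final E = 3.3526.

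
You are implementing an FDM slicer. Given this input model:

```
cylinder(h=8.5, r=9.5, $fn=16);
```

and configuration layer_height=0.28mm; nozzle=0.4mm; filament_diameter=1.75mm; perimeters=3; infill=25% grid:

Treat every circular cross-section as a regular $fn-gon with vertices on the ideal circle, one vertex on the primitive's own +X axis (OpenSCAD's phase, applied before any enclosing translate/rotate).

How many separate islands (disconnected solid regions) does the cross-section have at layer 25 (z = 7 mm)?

At z = 7 mm: the r=9.5 cylinder contributes a regular 16-gon of circumradius 9.5. Overall, the cross-section is a single solid region. Island count = 1.

1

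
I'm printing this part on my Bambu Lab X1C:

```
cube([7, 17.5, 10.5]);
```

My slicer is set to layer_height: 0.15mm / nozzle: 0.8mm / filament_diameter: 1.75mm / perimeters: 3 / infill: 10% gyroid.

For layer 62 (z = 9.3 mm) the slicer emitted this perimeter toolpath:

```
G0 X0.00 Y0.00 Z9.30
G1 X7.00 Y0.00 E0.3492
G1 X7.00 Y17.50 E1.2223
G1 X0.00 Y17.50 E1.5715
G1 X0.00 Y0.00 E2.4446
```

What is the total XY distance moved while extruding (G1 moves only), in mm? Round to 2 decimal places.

49.00 mm

Sum the Euclidean lengths of each G1 segment: total = 49.00 mm.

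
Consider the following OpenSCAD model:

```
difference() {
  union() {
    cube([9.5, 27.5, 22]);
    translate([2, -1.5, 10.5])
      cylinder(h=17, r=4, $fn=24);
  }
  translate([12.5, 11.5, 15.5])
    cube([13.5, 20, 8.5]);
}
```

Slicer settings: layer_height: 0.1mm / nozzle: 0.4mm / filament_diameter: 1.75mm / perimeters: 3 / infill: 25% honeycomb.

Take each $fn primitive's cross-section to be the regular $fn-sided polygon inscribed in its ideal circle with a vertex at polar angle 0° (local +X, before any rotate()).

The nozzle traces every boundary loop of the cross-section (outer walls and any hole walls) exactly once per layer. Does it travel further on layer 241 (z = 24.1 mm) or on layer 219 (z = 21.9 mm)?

Layer 241 (z = 24.1): the cube does not reach this height (z outside [0, 22]); the r=4 cylinder at (2, -1.5) contributes a regular 24-gon of circumradius 4 (perimeter = 2·24·4.000·sin(180°/24) = 25.06 mm); Merging all regions: only the r=4 cylinder at (2, -1.5) is present, so the union is just that shape — boundary = 25.06 mm; the cube at (12.5, 11.5) is not intersected at this z (z outside [15.5, 24]); Taking the first minus the rest: none of the subtracted shapes is present at this height, so the result so far is unchanged — boundary = 25.06 mm. So its perimeter = 25.06 mm. Layer 219 (z = 21.9): the cube (footprint 9.5×27.5) is included at this height (perimeter 74.00 mm); the r=4 cylinder at (2, -1.5) contributes a regular 24-gon of circumradius 4 (perimeter = 2·24·4.000·sin(180°/24) = 25.06 mm); Taking the union: the regions partially overlap (shared area 11.21 mm²), so the edge portions inside another operand are dropped and the merged outline is re-measured after clipping — boundary = 84.62 mm; the cube at (12.5, 11.5) (footprint 13.5×20) is included at this height (perimeter 67.00 mm); Subtracting the remaining from the first: starting from that combined region, the 13.5×20 cube at (12.5, 11.5) misses the remaining region (no effect) — boundary = 84.62 mm. So its perimeter = 84.62 mm. Layer 219 is larger (84.62 vs 25.06 mm).

layer 219 (z = 21.9 mm)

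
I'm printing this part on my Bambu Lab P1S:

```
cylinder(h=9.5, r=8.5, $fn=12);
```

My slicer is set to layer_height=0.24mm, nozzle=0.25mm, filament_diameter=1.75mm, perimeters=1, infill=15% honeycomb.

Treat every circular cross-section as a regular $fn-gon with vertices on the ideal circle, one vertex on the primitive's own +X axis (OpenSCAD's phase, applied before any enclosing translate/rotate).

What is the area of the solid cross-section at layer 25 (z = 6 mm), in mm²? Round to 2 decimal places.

At z = 6 mm: the r=8.5 cylinder gives a regular 12-gon of circumradius 8.5 (constant along its height) (area = (12/2)·8.500²·sin(360°/12) = 216.75 mm²). Overall, the cross-section is a single solid region. Net area = 216.75 mm².

216.75 mm²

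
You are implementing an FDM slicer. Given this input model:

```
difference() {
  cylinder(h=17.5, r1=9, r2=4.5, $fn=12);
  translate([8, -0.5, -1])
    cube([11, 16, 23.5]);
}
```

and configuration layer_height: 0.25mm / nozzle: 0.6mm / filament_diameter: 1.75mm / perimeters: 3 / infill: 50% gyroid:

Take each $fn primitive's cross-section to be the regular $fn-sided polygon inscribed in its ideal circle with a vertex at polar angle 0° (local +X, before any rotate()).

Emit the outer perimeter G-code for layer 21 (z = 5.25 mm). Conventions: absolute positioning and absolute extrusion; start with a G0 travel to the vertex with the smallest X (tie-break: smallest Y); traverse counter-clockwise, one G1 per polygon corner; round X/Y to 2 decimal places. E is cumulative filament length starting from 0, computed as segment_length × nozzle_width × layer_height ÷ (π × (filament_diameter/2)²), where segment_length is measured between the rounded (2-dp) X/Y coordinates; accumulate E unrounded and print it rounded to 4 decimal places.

G0 X-7.65 Y0.00 Z5.25
G1 X-6.63 Y-3.82 E0.2466
G1 X-3.83 Y-6.63 E0.4940
G1 X0.00 Y-7.65 E0.7411
G1 X3.83 Y-6.63 E0.9883
G1 X6.63 Y-3.83 E1.2353
G1 X7.65 Y0.00 E1.4824
G1 X6.63 Y3.82 E1.7290
G1 X3.83 Y6.63 E1.9764
G1 X0.00 Y7.65 E2.2236
G1 X-3.82 Y6.63 E2.4701
G1 X-6.63 Y3.82 E2.7180
G1 X-7.65 Y0.00 E2.9645

At z = 5.25 mm: the cone contributes a regular 12-gon of circumradius 7.650 (interpolated between r1=9 and r2=4.5 at t=0.300); the cube at (8, -0.5) is present — its section is the full 11×16 rectangle; Taking the first minus the rest: starting from the cone, the 11×16 cube at (8, -0.5) misses the remaining region (no effect) — 1 connected region. The outline is a single polygon with 12 vertices. Extrusion per mm of travel: 0.6 × 0.25 / (π × 0.875²) = 0.062363. Accumulating E over each segment gives final E = 2.9645.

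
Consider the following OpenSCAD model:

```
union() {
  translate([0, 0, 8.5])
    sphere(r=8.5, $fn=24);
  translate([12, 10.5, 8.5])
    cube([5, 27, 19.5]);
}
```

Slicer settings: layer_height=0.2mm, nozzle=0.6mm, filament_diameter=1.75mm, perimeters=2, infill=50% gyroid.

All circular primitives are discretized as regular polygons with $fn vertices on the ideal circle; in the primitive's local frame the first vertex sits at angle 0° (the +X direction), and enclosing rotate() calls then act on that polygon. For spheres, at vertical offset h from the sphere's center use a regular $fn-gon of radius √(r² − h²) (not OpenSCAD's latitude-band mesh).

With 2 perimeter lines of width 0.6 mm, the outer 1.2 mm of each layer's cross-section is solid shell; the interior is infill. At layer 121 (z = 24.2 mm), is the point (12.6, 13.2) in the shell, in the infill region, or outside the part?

At z = 24.2 mm: the sphere is not intersected at this z (|z−center|=15.700 > r=8.5); the 5×27 cube at (12, 10.5) contributes its full rectangle; Taking the union: only the 5×27 cube at (12, 10.5) is present, so the union is just that shape — 1 connected region. Overall, the cross-section is a single solid region. The nearest boundary edge runs (12.00, 37.50)→(12.00, 10.50); distance from the point to it = 0.60 mm. The point is inside the cross-section, 0.60 mm from the nearest boundary — within the 1.2 mm shell band (2 × 0.6).

shell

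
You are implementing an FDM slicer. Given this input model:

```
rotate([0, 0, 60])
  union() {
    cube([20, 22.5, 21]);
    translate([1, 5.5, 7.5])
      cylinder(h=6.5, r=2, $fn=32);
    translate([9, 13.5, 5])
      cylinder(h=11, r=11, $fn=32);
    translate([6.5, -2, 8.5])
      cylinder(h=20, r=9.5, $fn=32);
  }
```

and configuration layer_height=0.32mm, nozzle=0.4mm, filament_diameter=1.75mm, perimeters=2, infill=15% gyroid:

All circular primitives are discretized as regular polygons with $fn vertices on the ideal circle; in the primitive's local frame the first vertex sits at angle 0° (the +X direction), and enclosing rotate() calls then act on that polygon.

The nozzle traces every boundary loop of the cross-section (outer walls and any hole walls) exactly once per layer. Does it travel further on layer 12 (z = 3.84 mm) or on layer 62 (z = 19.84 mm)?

Layer 12 (z = 3.84): the cube (footprint 20×22.5) is included at this height (perimeter 85.00 mm); the cylinder at (1, 5.5) is not intersected at this z (z outside [7.5, 14]); the cylinder at (9, 13.5) is absent (z outside [5, 16]); the cylinder at (6.5, -2) is not intersected at this z (z outside [8.5, 28.5]); Taking the union: only the 20×22.5 cube is present, so the union is just that shape — boundary = 85.00 mm; (rotated 60° about Z; rotation is an isometry so areas/perimeters/island counts are preserved). So its perimeter = 85.00 mm. Layer 62 (z = 19.84): the cube is present — its section is the full 20×22.5 rectangle (perimeter 85.00 mm); the cylinder at (1, 5.5) is not intersected at this z (z outside [7.5, 14]); the cylinder at (9, 13.5) is not intersected at this z (z outside [5, 16]); the cylinder at (6.5, -2): section is a regular 32-gon, circumradius r=9.5 (perimeter = 2·32·9.500·sin(180°/32) = 59.59 mm); Taking the union: the regions partially overlap (shared area 94.92 mm²), so the edge portions inside another operand are dropped and the merged outline is re-measured after clipping — boundary = 103.87 mm; (whole slice rotated 60° about Z — lengths, areas and connectivity unchanged). So its perimeter = 103.87 mm. Layer 62 is larger (103.87 vs 85.00 mm).

layer 62 (z = 19.84 mm)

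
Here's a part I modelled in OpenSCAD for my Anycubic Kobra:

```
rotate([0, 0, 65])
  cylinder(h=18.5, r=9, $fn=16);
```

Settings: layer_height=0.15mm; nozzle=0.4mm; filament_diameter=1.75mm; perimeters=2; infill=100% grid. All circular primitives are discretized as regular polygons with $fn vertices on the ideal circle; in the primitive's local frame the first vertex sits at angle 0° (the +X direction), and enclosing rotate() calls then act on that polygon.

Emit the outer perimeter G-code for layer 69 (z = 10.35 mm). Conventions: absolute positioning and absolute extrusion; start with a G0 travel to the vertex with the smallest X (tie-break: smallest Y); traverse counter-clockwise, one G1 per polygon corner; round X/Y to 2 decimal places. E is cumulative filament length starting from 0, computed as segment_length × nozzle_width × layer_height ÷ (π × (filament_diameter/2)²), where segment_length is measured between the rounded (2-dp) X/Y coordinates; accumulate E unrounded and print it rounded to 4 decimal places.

At z = 10.35 mm: the cylinder: section is a regular 16-gon, circumradius r=9; (rotated 65° about Z; rotation is an isometry so areas/perimeters/island counts are preserved). The outline is a single polygon with 16 vertices. Extrusion per mm of travel: 0.4 × 0.15 / (π × 0.875²) = 0.024945. Accumulating E over each segment gives final E = 1.4018.

G0 X-8.99 Y0.39 Z10.35
G1 X-8.46 Y-3.08 E0.0876
G1 X-6.64 Y-6.08 E0.1751
G1 X-3.80 Y-8.16 E0.2629
G1 X-0.39 Y-8.99 E0.3505
G1 X3.08 Y-8.46 E0.4380
G1 X6.08 Y-6.64 E0.5255
G1 X8.16 Y-3.80 E0.6134
G1 X8.99 Y-0.39 E0.7009
G1 X8.46 Y3.08 E0.7885
G1 X6.64 Y6.08 E0.8760
G1 X3.80 Y8.16 E0.9638
G1 X0.39 Y8.99 E1.0514
G1 X-3.08 Y8.46 E1.1389
G1 X-6.08 Y6.64 E1.2264
G1 X-8.16 Y3.80 E1.3143
G1 X-8.99 Y0.39 E1.4018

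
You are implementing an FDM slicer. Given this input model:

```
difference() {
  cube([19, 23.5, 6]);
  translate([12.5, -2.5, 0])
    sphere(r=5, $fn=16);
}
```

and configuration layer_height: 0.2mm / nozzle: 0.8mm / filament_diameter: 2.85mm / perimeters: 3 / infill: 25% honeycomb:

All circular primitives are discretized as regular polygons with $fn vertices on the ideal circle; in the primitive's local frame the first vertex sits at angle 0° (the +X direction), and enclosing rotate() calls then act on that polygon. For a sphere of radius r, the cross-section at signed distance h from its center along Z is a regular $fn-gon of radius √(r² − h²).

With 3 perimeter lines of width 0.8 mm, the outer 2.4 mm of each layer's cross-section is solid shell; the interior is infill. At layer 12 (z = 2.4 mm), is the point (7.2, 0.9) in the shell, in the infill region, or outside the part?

shell

At z = 2.4 mm: the cube is present — its section is the full 19×23.5 rectangle; the r=5 sphere at (12.5, -2.5) slices to a regular 16-gon of circumradius 4.386 (√(r²−h²) with h=2.4 from center); After the difference (first − rest): starting from the 19×23.5 cube, the r=5 sphere at (12.5, -2.5) partially overlaps it — only the 9.08 mm² overlap (of its 58.90 mm²) is removed, clipping the outline — 1 connected region. Overall, the cross-section is a single solid region. The nearest boundary edge runs (9.00, 0.00)→(0.00, 0.00); distance from the point to it = 0.90 mm. The point is inside the cross-section, 0.90 mm from the nearest boundary — within the 2.4 mm shell band (3 × 0.8).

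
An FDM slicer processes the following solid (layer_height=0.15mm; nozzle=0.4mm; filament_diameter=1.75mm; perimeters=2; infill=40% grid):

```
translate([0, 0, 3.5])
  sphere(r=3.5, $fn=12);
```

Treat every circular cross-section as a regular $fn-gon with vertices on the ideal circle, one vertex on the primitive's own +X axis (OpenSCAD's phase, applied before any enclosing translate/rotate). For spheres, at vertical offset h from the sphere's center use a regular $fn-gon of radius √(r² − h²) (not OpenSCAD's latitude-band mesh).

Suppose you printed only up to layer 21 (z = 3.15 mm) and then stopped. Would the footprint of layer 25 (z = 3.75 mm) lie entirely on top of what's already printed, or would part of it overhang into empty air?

entirely on top

Compare the two slices. At z = 3.15: the r=3.5 sphere slices to a regular 12-gon of circumradius 3.482 (√(r²−h²) with h=0.35 from center) (area = (12/2)·3.482²·sin(360°/12) = 36.38 mm²). At z = 3.75: the r=3.5 sphere slices to a regular 12-gon of circumradius 3.491 (√(r²−h²) with h=0.25 from center) (area = (12/2)·3.491²·sin(360°/12) = 36.56 mm²). Checking containment: the cross-section at z = 3.75 is a subset of the cross-section at z = 3.15.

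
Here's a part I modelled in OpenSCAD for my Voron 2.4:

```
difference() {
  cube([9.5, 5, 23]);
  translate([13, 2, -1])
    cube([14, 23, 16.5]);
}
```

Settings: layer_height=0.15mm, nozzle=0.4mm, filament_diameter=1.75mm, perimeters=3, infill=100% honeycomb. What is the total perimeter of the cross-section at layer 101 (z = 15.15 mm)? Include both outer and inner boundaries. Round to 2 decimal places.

29.00 mm

At z = 15.15 mm: the 9.5×5 cube contributes its full rectangle (perimeter 29.00 mm); the cube at (13, 2) (footprint 14×23) is included at this height (perimeter 74.00 mm); After the difference (first − rest): starting from the 9.5×5 cube, the 14×23 cube at (13, 2) misses the remaining region (no effect) — boundary = 29.00 mm. Overall, the cross-section is a single solid region. Total boundary length (outer) = 29.00 mm.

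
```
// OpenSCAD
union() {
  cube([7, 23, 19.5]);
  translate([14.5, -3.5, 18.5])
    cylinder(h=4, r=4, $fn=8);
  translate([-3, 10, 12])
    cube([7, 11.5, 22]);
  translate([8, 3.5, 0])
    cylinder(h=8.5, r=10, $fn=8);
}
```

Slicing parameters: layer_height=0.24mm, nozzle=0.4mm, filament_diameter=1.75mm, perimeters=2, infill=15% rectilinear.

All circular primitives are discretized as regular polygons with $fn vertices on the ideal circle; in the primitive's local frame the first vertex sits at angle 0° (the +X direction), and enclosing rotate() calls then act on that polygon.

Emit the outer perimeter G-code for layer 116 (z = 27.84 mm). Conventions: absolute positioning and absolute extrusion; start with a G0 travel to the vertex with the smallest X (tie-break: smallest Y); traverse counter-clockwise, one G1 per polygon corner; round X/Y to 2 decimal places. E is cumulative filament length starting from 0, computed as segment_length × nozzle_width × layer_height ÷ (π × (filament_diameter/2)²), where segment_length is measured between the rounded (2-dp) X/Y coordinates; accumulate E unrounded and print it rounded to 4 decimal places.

At z = 27.84 mm: the cube is absent (z outside [0, 19.5]); the cylinder at (14.5, -3.5) is absent (z outside [18.5, 22.5]); the 7×11.5 cube at (-3, 10) contributes its full rectangle; the cylinder at (8, 3.5) does not reach this height (z outside [0, 8.5]); Combining (union): only the 7×11.5 cube at (-3, 10) is present, so the union is just that shape — 1 connected region. The outline is a single polygon with 4 vertices. Extrusion per mm of travel: 0.4 × 0.24 / (π × 0.875²) = 0.039912. Accumulating E over each segment gives final E = 1.4767.

G0 X-3.00 Y10.00 Z27.84
G1 X4.00 Y10.00 E0.2794
G1 X4.00 Y21.50 E0.7384
G1 X-3.00 Y21.50 E1.0178
G1 X-3.00 Y10.00 E1.4767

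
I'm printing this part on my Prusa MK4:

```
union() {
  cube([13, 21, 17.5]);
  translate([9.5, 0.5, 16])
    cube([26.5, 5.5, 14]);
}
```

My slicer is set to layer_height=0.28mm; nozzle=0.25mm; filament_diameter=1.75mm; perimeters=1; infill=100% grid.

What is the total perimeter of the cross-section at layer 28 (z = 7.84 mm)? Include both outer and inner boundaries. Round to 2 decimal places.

68.00 mm

At z = 7.84 mm: the cube is present — its section is the full 13×21 rectangle (perimeter 68.00 mm); the cube at (9.5, 0.5) does not reach this height (z outside [16, 30]); Taking the union: only the 13×21 cube is present, so the union is just that shape — boundary = 68.00 mm. Overall, the cross-section is a single solid region. Total boundary length (outer) = 68.00 mm.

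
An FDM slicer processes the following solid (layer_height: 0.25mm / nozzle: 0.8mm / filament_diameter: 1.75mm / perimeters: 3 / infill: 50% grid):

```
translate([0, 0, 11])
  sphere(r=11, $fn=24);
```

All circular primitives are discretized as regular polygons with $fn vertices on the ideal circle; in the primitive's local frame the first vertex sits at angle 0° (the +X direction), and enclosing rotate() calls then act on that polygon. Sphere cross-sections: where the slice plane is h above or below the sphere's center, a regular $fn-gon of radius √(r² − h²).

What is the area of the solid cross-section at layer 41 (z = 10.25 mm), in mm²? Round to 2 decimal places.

At z = 10.25 mm: the sphere: section is a regular 24-gon, circumradius = √(r²−h²) = √(11²−0.75²) = 10.974 (area = (24/2)·10.974²·sin(360°/24) = 374.06 mm²). Overall, the cross-section is a single solid region. Net area = 374.06 mm².

374.06 mm²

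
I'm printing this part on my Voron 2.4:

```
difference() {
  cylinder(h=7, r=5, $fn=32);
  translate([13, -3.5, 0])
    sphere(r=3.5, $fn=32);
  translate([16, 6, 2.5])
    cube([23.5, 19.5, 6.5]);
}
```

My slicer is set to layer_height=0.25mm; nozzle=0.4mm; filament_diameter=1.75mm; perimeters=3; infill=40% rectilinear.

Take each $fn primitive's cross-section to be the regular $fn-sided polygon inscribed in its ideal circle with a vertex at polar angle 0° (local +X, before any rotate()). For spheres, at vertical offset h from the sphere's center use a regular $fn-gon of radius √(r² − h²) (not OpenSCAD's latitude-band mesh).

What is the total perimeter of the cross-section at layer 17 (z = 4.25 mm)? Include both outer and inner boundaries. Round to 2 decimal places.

31.37 mm

At z = 4.25 mm: the r=5 cylinder gives a regular 32-gon of circumradius 5 (constant along its height) (perimeter = 2·32·5.000·sin(180°/32) = 31.37 mm); the sphere at (13, -3.5) does not reach this height (|z−center|=4.250 > r=3.5); the cube at (16, 6) (footprint 23.5×19.5) is included at this height (perimeter 86.00 mm); Taking the first minus the rest: starting from the r=5 cylinder, the 23.5×19.5 cube at (16, 6) misses the remaining region (no effect) — boundary = 31.37 mm. Overall, the cross-section is a single solid region. Total boundary length (outer) = 31.37 mm.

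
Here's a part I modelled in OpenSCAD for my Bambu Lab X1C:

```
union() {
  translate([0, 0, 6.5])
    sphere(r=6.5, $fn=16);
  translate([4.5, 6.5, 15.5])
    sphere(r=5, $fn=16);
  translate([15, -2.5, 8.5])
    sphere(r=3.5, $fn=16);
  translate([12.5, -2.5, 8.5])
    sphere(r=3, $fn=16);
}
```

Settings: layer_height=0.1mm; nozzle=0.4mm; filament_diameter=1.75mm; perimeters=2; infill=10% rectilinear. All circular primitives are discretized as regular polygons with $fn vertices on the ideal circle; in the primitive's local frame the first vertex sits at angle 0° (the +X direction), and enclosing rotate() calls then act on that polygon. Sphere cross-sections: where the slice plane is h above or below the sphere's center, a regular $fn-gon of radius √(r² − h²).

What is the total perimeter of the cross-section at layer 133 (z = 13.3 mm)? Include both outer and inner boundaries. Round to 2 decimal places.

28.03 mm

At z = 13.3 mm: the sphere does not reach this height (|z−center|=6.800 > r=6.5); the r=5 sphere at (4.5, 6.5) slices to a regular 16-gon of circumradius 4.490 (√(r²−h²) with h=2.2 from center) (perimeter = 2·16·4.490·sin(180°/16) = 28.03 mm); the sphere at (15, -2.5) does not reach this height (|z−center|=4.800 > r=3.5); the sphere at (12.5, -2.5) does not reach this height (|z−center|=4.800 > r=3); Merging all regions: only the r=5 sphere at (4.5, 6.5) is present, so the union is just that shape — boundary = 28.03 mm. Overall, the cross-section is a single solid region. Total boundary length (outer) = 28.03 mm.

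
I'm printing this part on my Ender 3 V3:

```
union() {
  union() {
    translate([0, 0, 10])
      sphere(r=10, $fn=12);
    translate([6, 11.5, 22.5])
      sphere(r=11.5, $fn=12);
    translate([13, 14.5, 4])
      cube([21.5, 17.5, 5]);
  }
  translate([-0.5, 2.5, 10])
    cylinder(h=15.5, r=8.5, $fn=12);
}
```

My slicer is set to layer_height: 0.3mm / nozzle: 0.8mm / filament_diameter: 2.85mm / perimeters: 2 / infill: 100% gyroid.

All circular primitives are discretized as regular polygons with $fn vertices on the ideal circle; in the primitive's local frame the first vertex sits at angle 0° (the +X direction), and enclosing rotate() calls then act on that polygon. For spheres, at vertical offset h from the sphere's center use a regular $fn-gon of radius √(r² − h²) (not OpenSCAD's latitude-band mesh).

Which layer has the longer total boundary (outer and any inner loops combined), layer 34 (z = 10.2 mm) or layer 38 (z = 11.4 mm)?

Layer 34 (z = 10.2): the sphere: section is a regular 12-gon, circumradius = √(r²−h²) = √(10²−0.2²) = 9.998 (perimeter = 2·12·9.998·sin(180°/12) = 62.10 mm); the sphere at (6, 11.5) does not reach this height (|z−center|=12.300 > r=11.5); the cube at (13, 14.5) does not reach this height (z outside [4, 9]); Combining (union): only the r=10 sphere is present, so the union is just that shape — boundary = 62.10 mm; the cylinder at (-0.5, 2.5): section is a regular 12-gon, circumradius r=8.5 (perimeter = 2·12·8.500·sin(180°/12) = 52.80 mm); Taking the union: the regions partially overlap (shared area 204.50 mm²), so the edge portions inside another operand are dropped and the merged outline is re-measured after clipping — boundary = 63.50 mm. So its perimeter = 63.50 mm. Layer 38 (z = 11.4): the sphere: section is a regular 12-gon, circumradius = √(r²−h²) = √(10²−1.4²) = 9.902 (perimeter = 2·12·9.902·sin(180°/12) = 61.50 mm); the r=11.5 sphere at (6, 11.5) slices to a regular 12-gon of circumradius 3.007 (√(r²−h²) with h=11.1 from center) (perimeter = 2·12·3.007·sin(180°/12) = 18.68 mm); the cube at (13, 14.5) does not reach this height (z outside [4, 9]); Taking the union: the 2 present regions are separate (no shared area or edge), so areas and boundary lengths simply add and each stays a separate island — boundary = 80.18 mm; the r=8.5 cylinder at (-0.5, 2.5) contributes a regular 12-gon of circumradius 8.5 (perimeter = 2·12·8.500·sin(180°/12) = 52.80 mm); Merging all regions: the regions partially overlap (shared area 203.17 mm²), so the edge portions inside another operand are dropped and the merged outline is re-measured after clipping — boundary = 78.19 mm. So its perimeter = 78.19 mm. Layer 38 is larger (78.19 vs 63.50 mm).

layer 38 (z = 11.4 mm)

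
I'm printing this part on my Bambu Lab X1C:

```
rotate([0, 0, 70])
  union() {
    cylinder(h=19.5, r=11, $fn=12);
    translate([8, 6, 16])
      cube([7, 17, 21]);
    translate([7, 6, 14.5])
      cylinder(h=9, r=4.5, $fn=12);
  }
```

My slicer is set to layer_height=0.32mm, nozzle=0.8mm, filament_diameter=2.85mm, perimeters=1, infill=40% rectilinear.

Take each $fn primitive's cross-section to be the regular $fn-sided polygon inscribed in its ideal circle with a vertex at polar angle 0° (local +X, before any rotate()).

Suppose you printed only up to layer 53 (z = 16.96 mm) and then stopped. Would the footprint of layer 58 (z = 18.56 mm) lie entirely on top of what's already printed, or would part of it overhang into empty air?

Compare the two slices. At z = 16.96: the r=11 cylinder gives a regular 12-gon of circumradius 11 (constant along its height) (area = (12/2)·11.000²·sin(360°/12) = 363.00 mm²); the cube at (8, 6) (footprint 7×17) is included at this height (area 119.00 mm²); the r=4.5 cylinder at (7, 6) gives a regular 12-gon of circumradius 4.5 (constant along its height) (area = (12/2)·4.500²·sin(360°/12) = 60.75 mm²); Taking the union: the regions partially overlap — summed areas 542.75 mm² minus the doubly-counted overlap 52.07 mm² gives 490.68 mm² — area = 490.68 mm²; (whole slice rotated 70° about Z — lengths, areas and connectivity unchanged). At z = 18.56: the cylinder: section is a regular 12-gon, circumradius r=11 (area = (12/2)·11.000²·sin(360°/12) = 363.00 mm²); the cube at (8, 6) is present — its section is the full 7×17 rectangle (area 119.00 mm²); the cylinder at (7, 6): section is a regular 12-gon, circumradius r=4.5 (area = (12/2)·4.500²·sin(360°/12) = 60.75 mm²); Merging all regions: the regions partially overlap — summed areas 542.75 mm² minus the doubly-counted overlap 52.07 mm² gives 490.68 mm² — area = 490.68 mm²; (rotated 70° about Z; rotation is an isometry so areas/perimeters/island counts are preserved). Checking containment: the cross-section at z = 18.56 is a subset of the cross-section at z = 16.96.

entirely on top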